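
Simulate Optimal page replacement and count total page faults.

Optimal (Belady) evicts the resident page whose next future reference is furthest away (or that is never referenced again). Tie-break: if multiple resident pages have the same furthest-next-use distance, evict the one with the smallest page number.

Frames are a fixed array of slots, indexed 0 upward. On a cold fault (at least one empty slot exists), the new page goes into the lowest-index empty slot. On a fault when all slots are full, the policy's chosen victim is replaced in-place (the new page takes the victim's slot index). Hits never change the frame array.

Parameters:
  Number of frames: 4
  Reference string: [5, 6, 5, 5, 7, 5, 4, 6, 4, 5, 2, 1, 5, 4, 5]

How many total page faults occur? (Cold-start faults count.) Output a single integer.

Step 0: ref 5 → FAULT, frames=[5,-,-,-]
Step 1: ref 6 → FAULT, frames=[5,6,-,-]
Step 2: ref 5 → HIT, frames=[5,6,-,-]
Step 3: ref 5 → HIT, frames=[5,6,-,-]
Step 4: ref 7 → FAULT, frames=[5,6,7,-]
Step 5: ref 5 → HIT, frames=[5,6,7,-]
Step 6: ref 4 → FAULT, frames=[5,6,7,4]
Step 7: ref 6 → HIT, frames=[5,6,7,4]
Step 8: ref 4 → HIT, frames=[5,6,7,4]
Step 9: ref 5 → HIT, frames=[5,6,7,4]
Step 10: ref 2 → FAULT (evict 6), frames=[5,2,7,4]
Step 11: ref 1 → FAULT (evict 2), frames=[5,1,7,4]
Step 12: ref 5 → HIT, frames=[5,1,7,4]
Step 13: ref 4 → HIT, frames=[5,1,7,4]
Step 14: ref 5 → HIT, frames=[5,1,7,4]
Total faults: 6

Answer: 6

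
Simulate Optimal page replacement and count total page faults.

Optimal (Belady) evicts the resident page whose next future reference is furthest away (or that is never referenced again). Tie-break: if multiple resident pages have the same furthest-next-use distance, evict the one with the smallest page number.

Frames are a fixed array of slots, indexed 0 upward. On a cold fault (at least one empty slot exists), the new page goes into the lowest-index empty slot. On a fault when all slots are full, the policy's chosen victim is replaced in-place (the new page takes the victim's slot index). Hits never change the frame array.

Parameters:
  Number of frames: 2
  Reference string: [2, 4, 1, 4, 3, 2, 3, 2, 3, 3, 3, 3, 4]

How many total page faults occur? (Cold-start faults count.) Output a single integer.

Answer: 6

Derivation:
Step 0: ref 2 → FAULT, frames=[2,-]
Step 1: ref 4 → FAULT, frames=[2,4]
Step 2: ref 1 → FAULT (evict 2), frames=[1,4]
Step 3: ref 4 → HIT, frames=[1,4]
Step 4: ref 3 → FAULT (evict 1), frames=[3,4]
Step 5: ref 2 → FAULT (evict 4), frames=[3,2]
Step 6: ref 3 → HIT, frames=[3,2]
Step 7: ref 2 → HIT, frames=[3,2]
Step 8: ref 3 → HIT, frames=[3,2]
Step 9: ref 3 → HIT, frames=[3,2]
Step 10: ref 3 → HIT, frames=[3,2]
Step 11: ref 3 → HIT, frames=[3,2]
Step 12: ref 4 → FAULT (evict 2), frames=[3,4]
Total faults: 6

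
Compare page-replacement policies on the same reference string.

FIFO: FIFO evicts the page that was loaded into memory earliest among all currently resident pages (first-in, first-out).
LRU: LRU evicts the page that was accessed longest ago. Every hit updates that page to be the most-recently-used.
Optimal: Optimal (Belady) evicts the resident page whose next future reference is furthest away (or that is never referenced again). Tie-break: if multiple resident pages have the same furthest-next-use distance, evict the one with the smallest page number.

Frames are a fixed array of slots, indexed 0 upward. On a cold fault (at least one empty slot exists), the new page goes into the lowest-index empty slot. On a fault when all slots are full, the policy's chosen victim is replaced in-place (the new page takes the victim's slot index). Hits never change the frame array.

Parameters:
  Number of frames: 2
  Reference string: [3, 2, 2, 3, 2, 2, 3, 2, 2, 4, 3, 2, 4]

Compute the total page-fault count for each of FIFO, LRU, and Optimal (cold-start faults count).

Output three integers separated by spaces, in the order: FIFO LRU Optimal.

--- FIFO ---
  step 0: ref 3 -> FAULT, frames=[3,-] (faults so far: 1)
  step 1: ref 2 -> FAULT, frames=[3,2] (faults so far: 2)
  step 2: ref 2 -> HIT, frames=[3,2] (faults so far: 2)
  step 3: ref 3 -> HIT, frames=[3,2] (faults so far: 2)
  step 4: ref 2 -> HIT, frames=[3,2] (faults so far: 2)
  step 5: ref 2 -> HIT, frames=[3,2] (faults so far: 2)
  step 6: ref 3 -> HIT, frames=[3,2] (faults so far: 2)
  step 7: ref 2 -> HIT, frames=[3,2] (faults so far: 2)
  step 8: ref 2 -> HIT, frames=[3,2] (faults so far: 2)
  step 9: ref 4 -> FAULT, evict 3, frames=[4,2] (faults so far: 3)
  step 10: ref 3 -> FAULT, evict 2, frames=[4,3] (faults so far: 4)
  step 11: ref 2 -> FAULT, evict 4, frames=[2,3] (faults so far: 5)
  step 12: ref 4 -> FAULT, evict 3, frames=[2,4] (faults so far: 6)
  FIFO total faults: 6
--- LRU ---
  step 0: ref 3 -> FAULT, frames=[3,-] (faults so far: 1)
  step 1: ref 2 -> FAULT, frames=[3,2] (faults so far: 2)
  step 2: ref 2 -> HIT, frames=[3,2] (faults so far: 2)
  step 3: ref 3 -> HIT, frames=[3,2] (faults so far: 2)
  step 4: ref 2 -> HIT, frames=[3,2] (faults so far: 2)
  step 5: ref 2 -> HIT, frames=[3,2] (faults so far: 2)
  step 6: ref 3 -> HIT, frames=[3,2] (faults so far: 2)
  step 7: ref 2 -> HIT, frames=[3,2] (faults so far: 2)
  step 8: ref 2 -> HIT, frames=[3,2] (faults so far: 2)
  step 9: ref 4 -> FAULT, evict 3, frames=[4,2] (faults so far: 3)
  step 10: ref 3 -> FAULT, evict 2, frames=[4,3] (faults so far: 4)
  step 11: ref 2 -> FAULT, evict 4, frames=[2,3] (faults so far: 5)
  step 12: ref 4 -> FAULT, evict 3, frames=[2,4] (faults so far: 6)
  LRU total faults: 6
--- Optimal ---
  step 0: ref 3 -> FAULT, frames=[3,-] (faults so far: 1)
  step 1: ref 2 -> FAULT, frames=[3,2] (faults so far: 2)
  step 2: ref 2 -> HIT, frames=[3,2] (faults so far: 2)
  step 3: ref 3 -> HIT, frames=[3,2] (faults so far: 2)
  step 4: ref 2 -> HIT, frames=[3,2] (faults so far: 2)
  step 5: ref 2 -> HIT, frames=[3,2] (faults so far: 2)
  step 6: ref 3 -> HIT, frames=[3,2] (faults so far: 2)
  step 7: ref 2 -> HIT, frames=[3,2] (faults so far: 2)
  step 8: ref 2 -> HIT, frames=[3,2] (faults so far: 2)
  step 9: ref 4 -> FAULT, evict 2, frames=[3,4] (faults so far: 3)
  step 10: ref 3 -> HIT, frames=[3,4] (faults so far: 3)
  step 11: ref 2 -> FAULT, evict 3, frames=[2,4] (faults so far: 4)
  step 12: ref 4 -> HIT, frames=[2,4] (faults so far: 4)
  Optimal total faults: 4

Answer: 6 6 4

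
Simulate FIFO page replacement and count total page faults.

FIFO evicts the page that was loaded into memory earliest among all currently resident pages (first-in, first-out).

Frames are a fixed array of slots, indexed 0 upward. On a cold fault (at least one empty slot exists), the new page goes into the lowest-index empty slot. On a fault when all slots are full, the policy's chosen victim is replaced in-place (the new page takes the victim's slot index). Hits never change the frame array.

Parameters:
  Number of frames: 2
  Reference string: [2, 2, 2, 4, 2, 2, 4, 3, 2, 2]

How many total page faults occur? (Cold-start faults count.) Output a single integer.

Answer: 4

Derivation:
Step 0: ref 2 → FAULT, frames=[2,-]
Step 1: ref 2 → HIT, frames=[2,-]
Step 2: ref 2 → HIT, frames=[2,-]
Step 3: ref 4 → FAULT, frames=[2,4]
Step 4: ref 2 → HIT, frames=[2,4]
Step 5: ref 2 → HIT, frames=[2,4]
Step 6: ref 4 → HIT, frames=[2,4]
Step 7: ref 3 → FAULT (evict 2), frames=[3,4]
Step 8: ref 2 → FAULT (evict 4), frames=[3,2]
Step 9: ref 2 → HIT, frames=[3,2]
Total faults: 4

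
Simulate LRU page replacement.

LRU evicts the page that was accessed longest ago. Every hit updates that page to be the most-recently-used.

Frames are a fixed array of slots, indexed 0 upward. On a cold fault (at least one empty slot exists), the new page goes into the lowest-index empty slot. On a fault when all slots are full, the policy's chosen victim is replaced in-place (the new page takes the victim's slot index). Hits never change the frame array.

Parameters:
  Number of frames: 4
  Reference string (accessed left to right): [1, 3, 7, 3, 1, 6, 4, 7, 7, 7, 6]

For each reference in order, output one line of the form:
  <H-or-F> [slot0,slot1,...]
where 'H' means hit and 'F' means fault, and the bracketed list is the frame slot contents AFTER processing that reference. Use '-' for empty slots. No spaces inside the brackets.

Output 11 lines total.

F [1,-,-,-]
F [1,3,-,-]
F [1,3,7,-]
H [1,3,7,-]
H [1,3,7,-]
F [1,3,7,6]
F [1,3,4,6]
F [1,7,4,6]
H [1,7,4,6]
H [1,7,4,6]
H [1,7,4,6]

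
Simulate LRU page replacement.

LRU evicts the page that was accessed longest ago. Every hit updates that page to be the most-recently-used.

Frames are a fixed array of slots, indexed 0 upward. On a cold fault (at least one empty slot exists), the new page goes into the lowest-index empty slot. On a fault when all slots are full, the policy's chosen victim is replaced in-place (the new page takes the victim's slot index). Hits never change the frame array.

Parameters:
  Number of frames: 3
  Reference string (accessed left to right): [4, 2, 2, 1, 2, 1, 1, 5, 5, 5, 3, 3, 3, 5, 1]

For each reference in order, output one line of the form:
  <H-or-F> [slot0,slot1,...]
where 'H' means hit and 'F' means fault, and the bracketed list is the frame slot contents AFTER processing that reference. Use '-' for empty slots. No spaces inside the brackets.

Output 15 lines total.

F [4,-,-]
F [4,2,-]
H [4,2,-]
F [4,2,1]
H [4,2,1]
H [4,2,1]
H [4,2,1]
F [5,2,1]
H [5,2,1]
H [5,2,1]
F [5,3,1]
H [5,3,1]
H [5,3,1]
H [5,3,1]
H [5,3,1]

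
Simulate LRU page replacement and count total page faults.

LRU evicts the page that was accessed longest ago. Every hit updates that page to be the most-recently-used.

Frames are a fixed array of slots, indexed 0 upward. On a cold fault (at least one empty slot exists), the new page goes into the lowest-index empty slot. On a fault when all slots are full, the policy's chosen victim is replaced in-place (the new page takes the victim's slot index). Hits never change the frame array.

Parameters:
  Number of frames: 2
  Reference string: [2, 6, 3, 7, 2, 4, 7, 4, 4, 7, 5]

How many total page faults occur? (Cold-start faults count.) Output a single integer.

Answer: 8

Derivation:
Step 0: ref 2 → FAULT, frames=[2,-]
Step 1: ref 6 → FAULT, frames=[2,6]
Step 2: ref 3 → FAULT (evict 2), frames=[3,6]
Step 3: ref 7 → FAULT (evict 6), frames=[3,7]
Step 4: ref 2 → FAULT (evict 3), frames=[2,7]
Step 5: ref 4 → FAULT (evict 7), frames=[2,4]
Step 6: ref 7 → FAULT (evict 2), frames=[7,4]
Step 7: ref 4 → HIT, frames=[7,4]
Step 8: ref 4 → HIT, frames=[7,4]
Step 9: ref 7 → HIT, frames=[7,4]
Step 10: ref 5 → FAULT (evict 4), frames=[7,5]
Total faults: 8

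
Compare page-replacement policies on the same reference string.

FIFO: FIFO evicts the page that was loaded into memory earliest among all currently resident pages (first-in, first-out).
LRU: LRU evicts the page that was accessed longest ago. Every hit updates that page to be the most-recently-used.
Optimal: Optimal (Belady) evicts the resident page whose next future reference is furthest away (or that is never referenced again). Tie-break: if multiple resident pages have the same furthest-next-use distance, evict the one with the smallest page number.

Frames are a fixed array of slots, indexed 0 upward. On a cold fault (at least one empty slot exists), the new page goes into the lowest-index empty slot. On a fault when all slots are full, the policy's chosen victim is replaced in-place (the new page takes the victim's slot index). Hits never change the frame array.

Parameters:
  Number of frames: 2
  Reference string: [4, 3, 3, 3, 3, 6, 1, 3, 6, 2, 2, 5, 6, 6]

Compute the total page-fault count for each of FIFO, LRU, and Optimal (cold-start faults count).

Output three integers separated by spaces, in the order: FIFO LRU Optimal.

--- FIFO ---
  step 0: ref 4 -> FAULT, frames=[4,-] (faults so far: 1)
  step 1: ref 3 -> FAULT, frames=[4,3] (faults so far: 2)
  step 2: ref 3 -> HIT, frames=[4,3] (faults so far: 2)
  step 3: ref 3 -> HIT, frames=[4,3] (faults so far: 2)
  step 4: ref 3 -> HIT, frames=[4,3] (faults so far: 2)
  step 5: ref 6 -> FAULT, evict 4, frames=[6,3] (faults so far: 3)
  step 6: ref 1 -> FAULT, evict 3, frames=[6,1] (faults so far: 4)
  step 7: ref 3 -> FAULT, evict 6, frames=[3,1] (faults so far: 5)
  step 8: ref 6 -> FAULT, evict 1, frames=[3,6] (faults so far: 6)
  step 9: ref 2 -> FAULT, evict 3, frames=[2,6] (faults so far: 7)
  step 10: ref 2 -> HIT, frames=[2,6] (faults so far: 7)
  step 11: ref 5 -> FAULT, evict 6, frames=[2,5] (faults so far: 8)
  step 12: ref 6 -> FAULT, evict 2, frames=[6,5] (faults so far: 9)
  step 13: ref 6 -> HIT, frames=[6,5] (faults so far: 9)
  FIFO total faults: 9
--- LRU ---
  step 0: ref 4 -> FAULT, frames=[4,-] (faults so far: 1)
  step 1: ref 3 -> FAULT, frames=[4,3] (faults so far: 2)
  step 2: ref 3 -> HIT, frames=[4,3] (faults so far: 2)
  step 3: ref 3 -> HIT, frames=[4,3] (faults so far: 2)
  step 4: ref 3 -> HIT, frames=[4,3] (faults so far: 2)
  step 5: ref 6 -> FAULT, evict 4, frames=[6,3] (faults so far: 3)
  step 6: ref 1 -> FAULT, evict 3, frames=[6,1] (faults so far: 4)
  step 7: ref 3 -> FAULT, evict 6, frames=[3,1] (faults so far: 5)
  step 8: ref 6 -> FAULT, evict 1, frames=[3,6] (faults so far: 6)
  step 9: ref 2 -> FAULT, evict 3, frames=[2,6] (faults so far: 7)
  step 10: ref 2 -> HIT, frames=[2,6] (faults so far: 7)
  step 11: ref 5 -> FAULT, evict 6, frames=[2,5] (faults so far: 8)
  step 12: ref 6 -> FAULT, evict 2, frames=[6,5] (faults so far: 9)
  step 13: ref 6 -> HIT, frames=[6,5] (faults so far: 9)
  LRU total faults: 9
--- Optimal ---
  step 0: ref 4 -> FAULT, frames=[4,-] (faults so far: 1)
  step 1: ref 3 -> FAULT, frames=[4,3] (faults so far: 2)
  step 2: ref 3 -> HIT, frames=[4,3] (faults so far: 2)
  step 3: ref 3 -> HIT, frames=[4,3] (faults so far: 2)
  step 4: ref 3 -> HIT, frames=[4,3] (faults so far: 2)
  step 5: ref 6 -> FAULT, evict 4, frames=[6,3] (faults so far: 3)
  step 6: ref 1 -> FAULT, evict 6, frames=[1,3] (faults so far: 4)
  step 7: ref 3 -> HIT, frames=[1,3] (faults so far: 4)
  step 8: ref 6 -> FAULT, evict 1, frames=[6,3] (faults so far: 5)
  step 9: ref 2 -> FAULT, evict 3, frames=[6,2] (faults so far: 6)
  step 10: ref 2 -> HIT, frames=[6,2] (faults so far: 6)
  step 11: ref 5 -> FAULT, evict 2, frames=[6,5] (faults so far: 7)
  step 12: ref 6 -> HIT, frames=[6,5] (faults so far: 7)
  step 13: ref 6 -> HIT, frames=[6,5] (faults so far: 7)
  Optimal total faults: 7

Answer: 9 9 7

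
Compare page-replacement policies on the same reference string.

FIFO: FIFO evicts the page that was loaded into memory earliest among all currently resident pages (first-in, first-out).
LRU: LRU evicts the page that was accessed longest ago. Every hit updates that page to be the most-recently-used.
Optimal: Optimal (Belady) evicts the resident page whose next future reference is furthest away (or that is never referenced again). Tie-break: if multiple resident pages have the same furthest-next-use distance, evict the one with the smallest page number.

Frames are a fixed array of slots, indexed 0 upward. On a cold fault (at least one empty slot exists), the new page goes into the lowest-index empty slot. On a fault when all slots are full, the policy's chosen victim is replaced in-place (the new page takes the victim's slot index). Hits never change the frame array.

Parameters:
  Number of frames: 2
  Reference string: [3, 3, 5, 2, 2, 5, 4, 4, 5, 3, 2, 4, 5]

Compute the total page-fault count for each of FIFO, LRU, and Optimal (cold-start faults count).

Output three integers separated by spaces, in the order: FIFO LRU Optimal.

--- FIFO ---
  step 0: ref 3 -> FAULT, frames=[3,-] (faults so far: 1)
  step 1: ref 3 -> HIT, frames=[3,-] (faults so far: 1)
  step 2: ref 5 -> FAULT, frames=[3,5] (faults so far: 2)
  step 3: ref 2 -> FAULT, evict 3, frames=[2,5] (faults so far: 3)
  step 4: ref 2 -> HIT, frames=[2,5] (faults so far: 3)
  step 5: ref 5 -> HIT, frames=[2,5] (faults so far: 3)
  step 6: ref 4 -> FAULT, evict 5, frames=[2,4] (faults so far: 4)
  step 7: ref 4 -> HIT, frames=[2,4] (faults so far: 4)
  step 8: ref 5 -> FAULT, evict 2, frames=[5,4] (faults so far: 5)
  step 9: ref 3 -> FAULT, evict 4, frames=[5,3] (faults so far: 6)
  step 10: ref 2 -> FAULT, evict 5, frames=[2,3] (faults so far: 7)
  step 11: ref 4 -> FAULT, evict 3, frames=[2,4] (faults so far: 8)
  step 12: ref 5 -> FAULT, evict 2, frames=[5,4] (faults so far: 9)
  FIFO total faults: 9
--- LRU ---
  step 0: ref 3 -> FAULT, frames=[3,-] (faults so far: 1)
  step 1: ref 3 -> HIT, frames=[3,-] (faults so far: 1)
  step 2: ref 5 -> FAULT, frames=[3,5] (faults so far: 2)
  step 3: ref 2 -> FAULT, evict 3, frames=[2,5] (faults so far: 3)
  step 4: ref 2 -> HIT, frames=[2,5] (faults so far: 3)
  step 5: ref 5 -> HIT, frames=[2,5] (faults so far: 3)
  step 6: ref 4 -> FAULT, evict 2, frames=[4,5] (faults so far: 4)
  step 7: ref 4 -> HIT, frames=[4,5] (faults so far: 4)
  step 8: ref 5 -> HIT, frames=[4,5] (faults so far: 4)
  step 9: ref 3 -> FAULT, evict 4, frames=[3,5] (faults so far: 5)
  step 10: ref 2 -> FAULT, evict 5, frames=[3,2] (faults so far: 6)
  step 11: ref 4 -> FAULT, evict 3, frames=[4,2] (faults so far: 7)
  step 12: ref 5 -> FAULT, evict 2, frames=[4,5] (faults so far: 8)
  LRU total faults: 8
--- Optimal ---
  step 0: ref 3 -> FAULT, frames=[3,-] (faults so far: 1)
  step 1: ref 3 -> HIT, frames=[3,-] (faults so far: 1)
  step 2: ref 5 -> FAULT, frames=[3,5] (faults so far: 2)
  step 3: ref 2 -> FAULT, evict 3, frames=[2,5] (faults so far: 3)
  step 4: ref 2 -> HIT, frames=[2,5] (faults so far: 3)
  step 5: ref 5 -> HIT, frames=[2,5] (faults so far: 3)
  step 6: ref 4 -> FAULT, evict 2, frames=[4,5] (faults so far: 4)
  step 7: ref 4 -> HIT, frames=[4,5] (faults so far: 4)
  step 8: ref 5 -> HIT, frames=[4,5] (faults so far: 4)
  step 9: ref 3 -> FAULT, evict 5, frames=[4,3] (faults so far: 5)
  step 10: ref 2 -> FAULT, evict 3, frames=[4,2] (faults so far: 6)
  step 11: ref 4 -> HIT, frames=[4,2] (faults so far: 6)
  step 12: ref 5 -> FAULT, evict 2, frames=[4,5] (faults so far: 7)
  Optimal total faults: 7

Answer: 9 8 7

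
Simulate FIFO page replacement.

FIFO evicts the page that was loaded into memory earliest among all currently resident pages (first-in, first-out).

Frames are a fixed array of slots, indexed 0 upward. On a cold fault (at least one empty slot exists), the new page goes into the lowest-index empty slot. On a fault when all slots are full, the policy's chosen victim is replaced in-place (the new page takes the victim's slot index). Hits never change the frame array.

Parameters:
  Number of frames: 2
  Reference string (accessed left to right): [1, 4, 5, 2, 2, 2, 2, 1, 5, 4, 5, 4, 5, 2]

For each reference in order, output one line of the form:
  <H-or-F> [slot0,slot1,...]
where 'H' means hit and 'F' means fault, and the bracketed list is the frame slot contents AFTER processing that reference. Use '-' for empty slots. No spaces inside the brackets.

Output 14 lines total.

F [1,-]
F [1,4]
F [5,4]
F [5,2]
H [5,2]
H [5,2]
H [5,2]
F [1,2]
F [1,5]
F [4,5]
H [4,5]
H [4,5]
H [4,5]
F [4,2]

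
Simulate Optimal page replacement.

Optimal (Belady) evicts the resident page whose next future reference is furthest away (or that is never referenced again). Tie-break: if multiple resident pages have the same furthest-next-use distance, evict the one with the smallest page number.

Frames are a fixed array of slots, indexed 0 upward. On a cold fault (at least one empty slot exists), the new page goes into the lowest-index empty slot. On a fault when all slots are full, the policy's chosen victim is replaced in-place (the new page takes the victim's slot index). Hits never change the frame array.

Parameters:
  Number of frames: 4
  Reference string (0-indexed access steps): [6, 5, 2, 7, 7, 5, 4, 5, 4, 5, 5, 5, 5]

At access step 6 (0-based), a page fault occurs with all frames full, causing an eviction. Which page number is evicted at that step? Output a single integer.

Answer: 2

Derivation:
Step 0: ref 6 -> FAULT, frames=[6,-,-,-]
Step 1: ref 5 -> FAULT, frames=[6,5,-,-]
Step 2: ref 2 -> FAULT, frames=[6,5,2,-]
Step 3: ref 7 -> FAULT, frames=[6,5,2,7]
Step 4: ref 7 -> HIT, frames=[6,5,2,7]
Step 5: ref 5 -> HIT, frames=[6,5,2,7]
Step 6: ref 4 -> FAULT, evict 2, frames=[6,5,4,7]
At step 6: evicted page 2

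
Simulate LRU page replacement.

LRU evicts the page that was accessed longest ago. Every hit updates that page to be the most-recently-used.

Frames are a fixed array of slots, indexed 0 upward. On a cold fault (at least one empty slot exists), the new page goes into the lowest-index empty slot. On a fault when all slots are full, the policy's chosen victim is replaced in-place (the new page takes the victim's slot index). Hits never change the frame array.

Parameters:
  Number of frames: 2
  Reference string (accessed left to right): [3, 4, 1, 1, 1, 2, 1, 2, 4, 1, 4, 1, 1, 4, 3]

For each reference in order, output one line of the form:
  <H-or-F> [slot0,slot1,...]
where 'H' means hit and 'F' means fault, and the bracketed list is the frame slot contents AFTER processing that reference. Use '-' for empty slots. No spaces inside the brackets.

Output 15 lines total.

F [3,-]
F [3,4]
F [1,4]
H [1,4]
H [1,4]
F [1,2]
H [1,2]
H [1,2]
F [4,2]
F [4,1]
H [4,1]
H [4,1]
H [4,1]
H [4,1]
F [4,3]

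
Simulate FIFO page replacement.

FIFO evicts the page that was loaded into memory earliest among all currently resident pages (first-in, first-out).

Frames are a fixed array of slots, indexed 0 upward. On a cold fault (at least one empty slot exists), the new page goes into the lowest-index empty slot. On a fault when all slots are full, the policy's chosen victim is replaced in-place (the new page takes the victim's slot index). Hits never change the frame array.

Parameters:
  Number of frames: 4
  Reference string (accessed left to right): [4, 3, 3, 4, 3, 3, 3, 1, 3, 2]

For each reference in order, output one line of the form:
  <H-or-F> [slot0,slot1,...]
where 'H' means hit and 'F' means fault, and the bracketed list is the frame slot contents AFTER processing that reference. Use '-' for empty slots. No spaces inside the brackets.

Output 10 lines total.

F [4,-,-,-]
F [4,3,-,-]
H [4,3,-,-]
H [4,3,-,-]
H [4,3,-,-]
H [4,3,-,-]
H [4,3,-,-]
F [4,3,1,-]
H [4,3,1,-]
F [4,3,1,2]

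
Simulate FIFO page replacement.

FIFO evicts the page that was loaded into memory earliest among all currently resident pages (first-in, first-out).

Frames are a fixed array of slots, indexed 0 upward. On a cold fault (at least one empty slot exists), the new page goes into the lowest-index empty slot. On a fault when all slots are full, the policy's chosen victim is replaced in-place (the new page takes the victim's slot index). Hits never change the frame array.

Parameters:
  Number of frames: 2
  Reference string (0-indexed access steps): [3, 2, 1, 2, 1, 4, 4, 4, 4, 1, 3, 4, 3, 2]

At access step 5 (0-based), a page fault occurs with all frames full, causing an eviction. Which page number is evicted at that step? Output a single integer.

Step 0: ref 3 -> FAULT, frames=[3,-]
Step 1: ref 2 -> FAULT, frames=[3,2]
Step 2: ref 1 -> FAULT, evict 3, frames=[1,2]
Step 3: ref 2 -> HIT, frames=[1,2]
Step 4: ref 1 -> HIT, frames=[1,2]
Step 5: ref 4 -> FAULT, evict 2, frames=[1,4]
At step 5: evicted page 2

Answer: 2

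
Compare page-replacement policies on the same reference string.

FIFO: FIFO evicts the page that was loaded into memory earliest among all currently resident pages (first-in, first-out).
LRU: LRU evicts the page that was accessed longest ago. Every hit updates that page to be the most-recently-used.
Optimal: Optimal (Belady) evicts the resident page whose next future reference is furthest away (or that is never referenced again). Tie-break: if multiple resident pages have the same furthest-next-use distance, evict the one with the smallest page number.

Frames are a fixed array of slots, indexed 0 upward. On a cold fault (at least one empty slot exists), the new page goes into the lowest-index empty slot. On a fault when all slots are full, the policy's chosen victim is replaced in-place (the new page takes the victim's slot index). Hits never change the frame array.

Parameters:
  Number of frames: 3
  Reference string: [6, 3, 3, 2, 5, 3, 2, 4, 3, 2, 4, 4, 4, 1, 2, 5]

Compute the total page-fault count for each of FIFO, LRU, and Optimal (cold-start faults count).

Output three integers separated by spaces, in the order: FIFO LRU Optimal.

Answer: 9 7 7

Derivation:
--- FIFO ---
  step 0: ref 6 -> FAULT, frames=[6,-,-] (faults so far: 1)
  step 1: ref 3 -> FAULT, frames=[6,3,-] (faults so far: 2)
  step 2: ref 3 -> HIT, frames=[6,3,-] (faults so far: 2)
  step 3: ref 2 -> FAULT, frames=[6,3,2] (faults so far: 3)
  step 4: ref 5 -> FAULT, evict 6, frames=[5,3,2] (faults so far: 4)
  step 5: ref 3 -> HIT, frames=[5,3,2] (faults so far: 4)
  step 6: ref 2 -> HIT, frames=[5,3,2] (faults so far: 4)
  step 7: ref 4 -> FAULT, evict 3, frames=[5,4,2] (faults so far: 5)
  step 8: ref 3 -> FAULT, evict 2, frames=[5,4,3] (faults so far: 6)
  step 9: ref 2 -> FAULT, evict 5, frames=[2,4,3] (faults so far: 7)
  step 10: ref 4 -> HIT, frames=[2,4,3] (faults so far: 7)
  step 11: ref 4 -> HIT, frames=[2,4,3] (faults so far: 7)
  step 12: ref 4 -> HIT, frames=[2,4,3] (faults so far: 7)
  step 13: ref 1 -> FAULT, evict 4, frames=[2,1,3] (faults so far: 8)
  step 14: ref 2 -> HIT, frames=[2,1,3] (faults so far: 8)
  step 15: ref 5 -> FAULT, evict 3, frames=[2,1,5] (faults so far: 9)
  FIFO total faults: 9
--- LRU ---
  step 0: ref 6 -> FAULT, frames=[6,-,-] (faults so far: 1)
  step 1: ref 3 -> FAULT, frames=[6,3,-] (faults so far: 2)
  step 2: ref 3 -> HIT, frames=[6,3,-] (faults so far: 2)
  step 3: ref 2 -> FAULT, frames=[6,3,2] (faults so far: 3)
  step 4: ref 5 -> FAULT, evict 6, frames=[5,3,2] (faults so far: 4)
  step 5: ref 3 -> HIT, frames=[5,3,2] (faults so far: 4)
  step 6: ref 2 -> HIT, frames=[5,3,2] (faults so far: 4)
  step 7: ref 4 -> FAULT, evict 5, frames=[4,3,2] (faults so far: 5)
  step 8: ref 3 -> HIT, frames=[4,3,2] (faults so far: 5)
  step 9: ref 2 -> HIT, frames=[4,3,2] (faults so far: 5)
  step 10: ref 4 -> HIT, frames=[4,3,2] (faults so far: 5)
  step 11: ref 4 -> HIT, frames=[4,3,2] (faults so far: 5)
  step 12: ref 4 -> HIT, frames=[4,3,2] (faults so far: 5)
  step 13: ref 1 -> FAULT, evict 3, frames=[4,1,2] (faults so far: 6)
  step 14: ref 2 -> HIT, frames=[4,1,2] (faults so far: 6)
  step 15: ref 5 -> FAULT, evict 4, frames=[5,1,2] (faults so far: 7)
  LRU total faults: 7
--- Optimal ---
  step 0: ref 6 -> FAULT, frames=[6,-,-] (faults so far: 1)
  step 1: ref 3 -> FAULT, frames=[6,3,-] (faults so far: 2)
  step 2: ref 3 -> HIT, frames=[6,3,-] (faults so far: 2)
  step 3: ref 2 -> FAULT, frames=[6,3,2] (faults so far: 3)
  step 4: ref 5 -> FAULT, evict 6, frames=[5,3,2] (faults so far: 4)
  step 5: ref 3 -> HIT, frames=[5,3,2] (faults so far: 4)
  step 6: ref 2 -> HIT, frames=[5,3,2] (faults so far: 4)
  step 7: ref 4 -> FAULT, evict 5, frames=[4,3,2] (faults so far: 5)
  step 8: ref 3 -> HIT, frames=[4,3,2] (faults so far: 5)
  step 9: ref 2 -> HIT, frames=[4,3,2] (faults so far: 5)
  step 10: ref 4 -> HIT, frames=[4,3,2] (faults so far: 5)
  step 11: ref 4 -> HIT, frames=[4,3,2] (faults so far: 5)
  step 12: ref 4 -> HIT, frames=[4,3,2] (faults so far: 5)
  step 13: ref 1 -> FAULT, evict 3, frames=[4,1,2] (faults so far: 6)
  step 14: ref 2 -> HIT, frames=[4,1,2] (faults so far: 6)
  step 15: ref 5 -> FAULT, evict 1, frames=[4,5,2] (faults so far: 7)
  Optimal total faults: 7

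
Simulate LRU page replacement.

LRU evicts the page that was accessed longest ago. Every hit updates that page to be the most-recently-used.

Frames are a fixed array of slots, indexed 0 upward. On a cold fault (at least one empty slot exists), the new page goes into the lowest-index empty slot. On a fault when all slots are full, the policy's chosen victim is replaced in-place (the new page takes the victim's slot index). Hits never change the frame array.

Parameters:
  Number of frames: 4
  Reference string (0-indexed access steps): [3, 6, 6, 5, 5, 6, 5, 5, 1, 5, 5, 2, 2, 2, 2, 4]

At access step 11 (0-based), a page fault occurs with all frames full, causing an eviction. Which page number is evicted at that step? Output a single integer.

Step 0: ref 3 -> FAULT, frames=[3,-,-,-]
Step 1: ref 6 -> FAULT, frames=[3,6,-,-]
Step 2: ref 6 -> HIT, frames=[3,6,-,-]
Step 3: ref 5 -> FAULT, frames=[3,6,5,-]
Step 4: ref 5 -> HIT, frames=[3,6,5,-]
Step 5: ref 6 -> HIT, frames=[3,6,5,-]
Step 6: ref 5 -> HIT, frames=[3,6,5,-]
Step 7: ref 5 -> HIT, frames=[3,6,5,-]
Step 8: ref 1 -> FAULT, frames=[3,6,5,1]
Step 9: ref 5 -> HIT, frames=[3,6,5,1]
Step 10: ref 5 -> HIT, frames=[3,6,5,1]
Step 11: ref 2 -> FAULT, evict 3, frames=[2,6,5,1]
At step 11: evicted page 3

Answer: 3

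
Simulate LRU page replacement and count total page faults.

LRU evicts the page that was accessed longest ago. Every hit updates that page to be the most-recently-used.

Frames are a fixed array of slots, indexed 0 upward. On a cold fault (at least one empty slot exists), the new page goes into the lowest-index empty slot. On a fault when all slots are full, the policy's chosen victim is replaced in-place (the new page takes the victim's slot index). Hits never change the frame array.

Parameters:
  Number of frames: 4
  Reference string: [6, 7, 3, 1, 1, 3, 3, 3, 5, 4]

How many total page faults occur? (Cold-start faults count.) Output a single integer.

Answer: 6

Derivation:
Step 0: ref 6 → FAULT, frames=[6,-,-,-]
Step 1: ref 7 → FAULT, frames=[6,7,-,-]
Step 2: ref 3 → FAULT, frames=[6,7,3,-]
Step 3: ref 1 → FAULT, frames=[6,7,3,1]
Step 4: ref 1 → HIT, frames=[6,7,3,1]
Step 5: ref 3 → HIT, frames=[6,7,3,1]
Step 6: ref 3 → HIT, frames=[6,7,3,1]
Step 7: ref 3 → HIT, frames=[6,7,3,1]
Step 8: ref 5 → FAULT (evict 6), frames=[5,7,3,1]
Step 9: ref 4 → FAULT (evict 7), frames=[5,4,3,1]
Total faults: 6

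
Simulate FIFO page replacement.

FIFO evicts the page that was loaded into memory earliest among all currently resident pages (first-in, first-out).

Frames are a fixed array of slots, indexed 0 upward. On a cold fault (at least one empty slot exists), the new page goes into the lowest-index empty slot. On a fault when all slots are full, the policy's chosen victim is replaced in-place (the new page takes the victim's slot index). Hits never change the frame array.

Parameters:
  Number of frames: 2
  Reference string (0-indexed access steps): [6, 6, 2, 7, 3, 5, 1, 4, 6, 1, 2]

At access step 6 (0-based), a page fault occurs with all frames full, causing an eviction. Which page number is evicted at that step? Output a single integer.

Answer: 3

Derivation:
Step 0: ref 6 -> FAULT, frames=[6,-]
Step 1: ref 6 -> HIT, frames=[6,-]
Step 2: ref 2 -> FAULT, frames=[6,2]
Step 3: ref 7 -> FAULT, evict 6, frames=[7,2]
Step 4: ref 3 -> FAULT, evict 2, frames=[7,3]
Step 5: ref 5 -> FAULT, evict 7, frames=[5,3]
Step 6: ref 1 -> FAULT, evict 3, frames=[5,1]
At step 6: evicted page 3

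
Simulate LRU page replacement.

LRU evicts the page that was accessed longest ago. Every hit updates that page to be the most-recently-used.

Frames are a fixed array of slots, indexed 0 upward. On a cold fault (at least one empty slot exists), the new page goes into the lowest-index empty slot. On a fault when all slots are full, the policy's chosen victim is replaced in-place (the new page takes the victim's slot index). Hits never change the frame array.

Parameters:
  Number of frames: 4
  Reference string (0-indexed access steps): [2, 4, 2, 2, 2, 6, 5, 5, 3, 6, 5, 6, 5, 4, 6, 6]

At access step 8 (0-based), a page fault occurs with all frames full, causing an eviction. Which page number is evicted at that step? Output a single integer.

Step 0: ref 2 -> FAULT, frames=[2,-,-,-]
Step 1: ref 4 -> FAULT, frames=[2,4,-,-]
Step 2: ref 2 -> HIT, frames=[2,4,-,-]
Step 3: ref 2 -> HIT, frames=[2,4,-,-]
Step 4: ref 2 -> HIT, frames=[2,4,-,-]
Step 5: ref 6 -> FAULT, frames=[2,4,6,-]
Step 6: ref 5 -> FAULT, frames=[2,4,6,5]
Step 7: ref 5 -> HIT, frames=[2,4,6,5]
Step 8: ref 3 -> FAULT, evict 4, frames=[2,3,6,5]
At step 8: evicted page 4

Answer: 4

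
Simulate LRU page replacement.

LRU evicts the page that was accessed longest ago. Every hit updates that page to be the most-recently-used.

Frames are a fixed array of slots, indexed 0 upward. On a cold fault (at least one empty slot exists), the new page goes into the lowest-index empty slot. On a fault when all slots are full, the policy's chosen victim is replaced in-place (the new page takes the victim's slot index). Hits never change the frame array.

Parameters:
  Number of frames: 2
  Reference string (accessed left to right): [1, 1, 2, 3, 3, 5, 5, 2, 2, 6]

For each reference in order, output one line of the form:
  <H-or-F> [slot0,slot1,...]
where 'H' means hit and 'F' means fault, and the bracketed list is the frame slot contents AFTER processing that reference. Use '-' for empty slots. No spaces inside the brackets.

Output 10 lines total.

F [1,-]
H [1,-]
F [1,2]
F [3,2]
H [3,2]
F [3,5]
H [3,5]
F [2,5]
H [2,5]
F [2,6]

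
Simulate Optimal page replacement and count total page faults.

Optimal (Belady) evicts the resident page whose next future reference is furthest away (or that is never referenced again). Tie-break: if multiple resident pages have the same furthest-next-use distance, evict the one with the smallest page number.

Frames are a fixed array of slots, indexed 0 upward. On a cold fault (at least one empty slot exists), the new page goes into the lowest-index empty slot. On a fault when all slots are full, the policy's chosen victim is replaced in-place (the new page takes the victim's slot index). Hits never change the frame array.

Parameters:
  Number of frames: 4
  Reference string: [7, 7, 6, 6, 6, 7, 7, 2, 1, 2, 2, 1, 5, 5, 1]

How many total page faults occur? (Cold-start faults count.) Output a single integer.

Step 0: ref 7 → FAULT, frames=[7,-,-,-]
Step 1: ref 7 → HIT, frames=[7,-,-,-]
Step 2: ref 6 → FAULT, frames=[7,6,-,-]
Step 3: ref 6 → HIT, frames=[7,6,-,-]
Step 4: ref 6 → HIT, frames=[7,6,-,-]
Step 5: ref 7 → HIT, frames=[7,6,-,-]
Step 6: ref 7 → HIT, frames=[7,6,-,-]
Step 7: ref 2 → FAULT, frames=[7,6,2,-]
Step 8: ref 1 → FAULT, frames=[7,6,2,1]
Step 9: ref 2 → HIT, frames=[7,6,2,1]
Step 10: ref 2 → HIT, frames=[7,6,2,1]
Step 11: ref 1 → HIT, frames=[7,6,2,1]
Step 12: ref 5 → FAULT (evict 2), frames=[7,6,5,1]
Step 13: ref 5 → HIT, frames=[7,6,5,1]
Step 14: ref 1 → HIT, frames=[7,6,5,1]
Total faults: 5

Answer: 5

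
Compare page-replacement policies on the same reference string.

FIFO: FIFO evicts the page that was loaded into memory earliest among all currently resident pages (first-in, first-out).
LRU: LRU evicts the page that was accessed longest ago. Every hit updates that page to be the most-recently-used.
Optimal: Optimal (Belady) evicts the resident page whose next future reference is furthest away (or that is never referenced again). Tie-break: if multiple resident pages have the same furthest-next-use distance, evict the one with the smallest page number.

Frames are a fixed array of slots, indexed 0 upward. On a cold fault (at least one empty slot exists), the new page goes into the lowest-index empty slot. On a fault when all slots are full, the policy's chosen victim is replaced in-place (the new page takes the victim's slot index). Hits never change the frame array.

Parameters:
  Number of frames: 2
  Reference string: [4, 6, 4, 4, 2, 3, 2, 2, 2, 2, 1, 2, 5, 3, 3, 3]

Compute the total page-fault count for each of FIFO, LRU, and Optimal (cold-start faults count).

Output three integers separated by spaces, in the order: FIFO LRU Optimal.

Answer: 8 7 7

Derivation:
--- FIFO ---
  step 0: ref 4 -> FAULT, frames=[4,-] (faults so far: 1)
  step 1: ref 6 -> FAULT, frames=[4,6] (faults so far: 2)
  step 2: ref 4 -> HIT, frames=[4,6] (faults so far: 2)
  step 3: ref 4 -> HIT, frames=[4,6] (faults so far: 2)
  step 4: ref 2 -> FAULT, evict 4, frames=[2,6] (faults so far: 3)
  step 5: ref 3 -> FAULT, evict 6, frames=[2,3] (faults so far: 4)
  step 6: ref 2 -> HIT, frames=[2,3] (faults so far: 4)
  step 7: ref 2 -> HIT, frames=[2,3] (faults so far: 4)
  step 8: ref 2 -> HIT, frames=[2,3] (faults so far: 4)
  step 9: ref 2 -> HIT, frames=[2,3] (faults so far: 4)
  step 10: ref 1 -> FAULT, evict 2, frames=[1,3] (faults so far: 5)
  step 11: ref 2 -> FAULT, evict 3, frames=[1,2] (faults so far: 6)
  step 12: ref 5 -> FAULT, evict 1, frames=[5,2] (faults so far: 7)
  step 13: ref 3 -> FAULT, evict 2, frames=[5,3] (faults so far: 8)
  step 14: ref 3 -> HIT, frames=[5,3] (faults so far: 8)
  step 15: ref 3 -> HIT, frames=[5,3] (faults so far: 8)
  FIFO total faults: 8
--- LRU ---
  step 0: ref 4 -> FAULT, frames=[4,-] (faults so far: 1)
  step 1: ref 6 -> FAULT, frames=[4,6] (faults so far: 2)
  step 2: ref 4 -> HIT, frames=[4,6] (faults so far: 2)
  step 3: ref 4 -> HIT, frames=[4,6] (faults so far: 2)
  step 4: ref 2 -> FAULT, evict 6, frames=[4,2] (faults so far: 3)
  step 5: ref 3 -> FAULT, evict 4, frames=[3,2] (faults so far: 4)
  step 6: ref 2 -> HIT, frames=[3,2] (faults so far: 4)
  step 7: ref 2 -> HIT, frames=[3,2] (faults so far: 4)
  step 8: ref 2 -> HIT, frames=[3,2] (faults so far: 4)
  step 9: ref 2 -> HIT, frames=[3,2] (faults so far: 4)
  step 10: ref 1 -> FAULT, evict 3, frames=[1,2] (faults so far: 5)
  step 11: ref 2 -> HIT, frames=[1,2] (faults so far: 5)
  step 12: ref 5 -> FAULT, evict 1, frames=[5,2] (faults so far: 6)
  step 13: ref 3 -> FAULT, evict 2, frames=[5,3] (faults so far: 7)
  step 14: ref 3 -> HIT, frames=[5,3] (faults so far: 7)
  step 15: ref 3 -> HIT, frames=[5,3] (faults so far: 7)
  LRU total faults: 7
--- Optimal ---
  step 0: ref 4 -> FAULT, frames=[4,-] (faults so far: 1)
  step 1: ref 6 -> FAULT, frames=[4,6] (faults so far: 2)
  step 2: ref 4 -> HIT, frames=[4,6] (faults so far: 2)
  step 3: ref 4 -> HIT, frames=[4,6] (faults so far: 2)
  step 4: ref 2 -> FAULT, evict 4, frames=[2,6] (faults so far: 3)
  step 5: ref 3 -> FAULT, evict 6, frames=[2,3] (faults so far: 4)
  step 6: ref 2 -> HIT, frames=[2,3] (faults so far: 4)
  step 7: ref 2 -> HIT, frames=[2,3] (faults so far: 4)
  step 8: ref 2 -> HIT, frames=[2,3] (faults so far: 4)
  step 9: ref 2 -> HIT, frames=[2,3] (faults so far: 4)
  step 10: ref 1 -> FAULT, evict 3, frames=[2,1] (faults so far: 5)
  step 11: ref 2 -> HIT, frames=[2,1] (faults so far: 5)
  step 12: ref 5 -> FAULT, evict 1, frames=[2,5] (faults so far: 6)
  step 13: ref 3 -> FAULT, evict 2, frames=[3,5] (faults so far: 7)
  step 14: ref 3 -> HIT, frames=[3,5] (faults so far: 7)
  step 15: ref 3 -> HIT, frames=[3,5] (faults so far: 7)
  Optimal total faults: 7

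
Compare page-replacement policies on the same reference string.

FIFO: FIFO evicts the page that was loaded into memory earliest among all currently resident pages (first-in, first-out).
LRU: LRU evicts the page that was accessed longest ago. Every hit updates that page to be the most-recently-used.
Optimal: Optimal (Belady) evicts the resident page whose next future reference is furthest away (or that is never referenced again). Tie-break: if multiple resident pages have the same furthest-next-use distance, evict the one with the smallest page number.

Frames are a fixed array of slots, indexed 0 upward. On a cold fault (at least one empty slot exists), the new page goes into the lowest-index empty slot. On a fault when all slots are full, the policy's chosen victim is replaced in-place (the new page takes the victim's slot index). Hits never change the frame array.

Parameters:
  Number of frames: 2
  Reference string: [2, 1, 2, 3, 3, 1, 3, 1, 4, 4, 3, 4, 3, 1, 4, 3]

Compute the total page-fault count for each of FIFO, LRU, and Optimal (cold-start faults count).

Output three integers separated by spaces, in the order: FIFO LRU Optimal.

Answer: 6 9 6

Derivation:
--- FIFO ---
  step 0: ref 2 -> FAULT, frames=[2,-] (faults so far: 1)
  step 1: ref 1 -> FAULT, frames=[2,1] (faults so far: 2)
  step 2: ref 2 -> HIT, frames=[2,1] (faults so far: 2)
  step 3: ref 3 -> FAULT, evict 2, frames=[3,1] (faults so far: 3)
  step 4: ref 3 -> HIT, frames=[3,1] (faults so far: 3)
  step 5: ref 1 -> HIT, frames=[3,1] (faults so far: 3)
  step 6: ref 3 -> HIT, frames=[3,1] (faults so far: 3)
  step 7: ref 1 -> HIT, frames=[3,1] (faults so far: 3)
  step 8: ref 4 -> FAULT, evict 1, frames=[3,4] (faults so far: 4)
  step 9: ref 4 -> HIT, frames=[3,4] (faults so far: 4)
  step 10: ref 3 -> HIT, frames=[3,4] (faults so far: 4)
  step 11: ref 4 -> HIT, frames=[3,4] (faults so far: 4)
  step 12: ref 3 -> HIT, frames=[3,4] (faults so far: 4)
  step 13: ref 1 -> FAULT, evict 3, frames=[1,4] (faults so far: 5)
  step 14: ref 4 -> HIT, frames=[1,4] (faults so far: 5)
  step 15: ref 3 -> FAULT, evict 4, frames=[1,3] (faults so far: 6)
  FIFO total faults: 6
--- LRU ---
  step 0: ref 2 -> FAULT, frames=[2,-] (faults so far: 1)
  step 1: ref 1 -> FAULT, frames=[2,1] (faults so far: 2)
  step 2: ref 2 -> HIT, frames=[2,1] (faults so far: 2)
  step 3: ref 3 -> FAULT, evict 1, frames=[2,3] (faults so far: 3)
  step 4: ref 3 -> HIT, frames=[2,3] (faults so far: 3)
  step 5: ref 1 -> FAULT, evict 2, frames=[1,3] (faults so far: 4)
  step 6: ref 3 -> HIT, frames=[1,3] (faults so far: 4)
  step 7: ref 1 -> HIT, frames=[1,3] (faults so far: 4)
  step 8: ref 4 -> FAULT, evict 3, frames=[1,4] (faults so far: 5)
  step 9: ref 4 -> HIT, frames=[1,4] (faults so far: 5)
  step 10: ref 3 -> FAULT, evict 1, frames=[3,4] (faults so far: 6)
  step 11: ref 4 -> HIT, frames=[3,4] (faults so far: 6)
  step 12: ref 3 -> HIT, frames=[3,4] (faults so far: 6)
  step 13: ref 1 -> FAULT, evict 4, frames=[3,1] (faults so far: 7)
  step 14: ref 4 -> FAULT, evict 3, frames=[4,1] (faults so far: 8)
  step 15: ref 3 -> FAULT, evict 1, frames=[4,3] (faults so far: 9)
  LRU total faults: 9
--- Optimal ---
  step 0: ref 2 -> FAULT, frames=[2,-] (faults so far: 1)
  step 1: ref 1 -> FAULT, frames=[2,1] (faults so far: 2)
  step 2: ref 2 -> HIT, frames=[2,1] (faults so far: 2)
  step 3: ref 3 -> FAULT, evict 2, frames=[3,1] (faults so far: 3)
  step 4: ref 3 -> HIT, frames=[3,1] (faults so far: 3)
  step 5: ref 1 -> HIT, frames=[3,1] (faults so far: 3)
  step 6: ref 3 -> HIT, frames=[3,1] (faults so far: 3)
  step 7: ref 1 -> HIT, frames=[3,1] (faults so far: 3)
  step 8: ref 4 -> FAULT, evict 1, frames=[3,4] (faults so far: 4)
  step 9: ref 4 -> HIT, frames=[3,4] (faults so far: 4)
  step 10: ref 3 -> HIT, frames=[3,4] (faults so far: 4)
  step 11: ref 4 -> HIT, frames=[3,4] (faults so far: 4)
  step 12: ref 3 -> HIT, frames=[3,4] (faults so far: 4)
  step 13: ref 1 -> FAULT, evict 3, frames=[1,4] (faults so far: 5)
  step 14: ref 4 -> HIT, frames=[1,4] (faults so far: 5)
  step 15: ref 3 -> FAULT, evict 1, frames=[3,4] (faults so far: 6)
  Optimal total faults: 6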